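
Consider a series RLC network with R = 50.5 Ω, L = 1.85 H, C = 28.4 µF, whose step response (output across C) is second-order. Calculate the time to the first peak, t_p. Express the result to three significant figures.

For a series RLC circuit (capacitor voltage as output), ω_n = 1/√(LC) = 1/√(1.85 H · 28.4 µF) = 138 rad/s.
ζ = (R/2)·√(C/L) = (50.5/2)·√(28.4 µF/1.85 H) = 0.0989.
ω_d = ω_n√(1−ζ²) = 137 rad/s. t_p = π/ω_d = 0.0229 s.

t_p ≈ 0.0229 s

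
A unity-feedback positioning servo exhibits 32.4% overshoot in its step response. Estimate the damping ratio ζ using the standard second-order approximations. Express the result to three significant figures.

Inverting the overshoot relation: ζ = |ln 0.324|/√(π² + ln²0.324) = 0.338.

ζ ≈ 0.338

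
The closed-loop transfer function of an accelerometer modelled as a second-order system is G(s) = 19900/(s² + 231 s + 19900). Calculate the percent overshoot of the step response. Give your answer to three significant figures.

%OS ≈ 1.13%

Comparing the denominator to s² + 2ζω_n s + ω_n²: ω_n = √19900 = 141 rad/s, and 2ζω_n = 231 so ζ = 231/(2·141) = 0.819.
%OS = 100·exp(−πζ/√(1−ζ²)) = 1.13%.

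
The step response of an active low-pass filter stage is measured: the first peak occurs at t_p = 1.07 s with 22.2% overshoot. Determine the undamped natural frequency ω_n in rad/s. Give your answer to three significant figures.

From the overshoot, ζ = −ln(OS)/√(π²+ln²(OS)) = 0.432.
From t_p = π/ω_d, ω_d = π/1.07 = 2.94 rad/s, so ω_n = ω_d/√(1−ζ²) = 3.26 rad/s.

ω_n ≈ 3.26 rad/s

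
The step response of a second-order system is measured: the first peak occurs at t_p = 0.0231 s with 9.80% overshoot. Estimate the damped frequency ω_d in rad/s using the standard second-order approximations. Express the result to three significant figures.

t_p = π/ω_d, so ω_d = π/0.0231 = 136 rad/s.

ω_d ≈ 136 rad/s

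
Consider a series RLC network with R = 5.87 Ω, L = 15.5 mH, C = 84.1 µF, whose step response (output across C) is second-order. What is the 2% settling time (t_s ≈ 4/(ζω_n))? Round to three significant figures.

For a series RLC circuit (capacitor voltage as output), ω_n = 1/√(LC) = 1/√(15.5 mH · 84.1 µF) = 876 rad/s.
ζ = (R/2)·√(C/L) = (5.87/2)·√(84.1 µF/15.5 mH) = 0.216.
t_s ≈ 4/(ζω_n) = 0.0211 s.

t_s ≈ 0.0211 s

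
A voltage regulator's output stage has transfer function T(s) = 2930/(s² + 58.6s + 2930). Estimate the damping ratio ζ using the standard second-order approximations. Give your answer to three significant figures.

ζ ≈ 0.541

Matching coefficients with s² + 2ζω_n s + ω_n² gives ω_n² = 2930 ⇒ ω_n = 54.1 rad/s, and ζ = 58.6/(2ω_n) = 0.541.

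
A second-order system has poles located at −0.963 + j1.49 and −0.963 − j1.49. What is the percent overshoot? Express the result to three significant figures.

With σ = 0.963, ω_d = 1.49: ω_n = √(σ²+ω_d²) = 1.77 rad/s, ζ = σ/ω_n = 0.543.
Overshoot: exp(−π·0.543/√(1−0.543²)) = 0.131, i.e. 13.1%.

%OS ≈ 13.1%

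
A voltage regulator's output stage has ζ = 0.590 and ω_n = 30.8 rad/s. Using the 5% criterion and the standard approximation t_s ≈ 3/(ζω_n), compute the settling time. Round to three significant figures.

t_s ≈ 0.165 s

t_s ≈ 3/(ζω_n) = 3/(0.590 × 30.8) = 0.165 s.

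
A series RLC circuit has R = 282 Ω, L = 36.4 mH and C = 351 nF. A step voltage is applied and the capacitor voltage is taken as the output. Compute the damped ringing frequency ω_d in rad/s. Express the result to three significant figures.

For a series RLC circuit (capacitor voltage as output), ω_n = 1/√(LC) = 1/√(36.4 mH · 351 nF) = 8850 rad/s.
ζ = (R/2)·√(C/L) = (282/2)·√(351 nF/36.4 mH) = 0.438.
ω_d = ω_n√(1−ζ²) = 7950 rad/s.

ω_d ≈ 7950 rad/s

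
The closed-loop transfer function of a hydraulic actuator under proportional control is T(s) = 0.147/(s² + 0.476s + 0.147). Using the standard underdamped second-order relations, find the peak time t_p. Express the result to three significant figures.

ω_n = √0.147 = 0.383 rad/s; ζ = 0.476/(2·0.383) = 0.621.
ω_d = 0.383·√(1 − 0.621²) = 0.301 rad/s. Then t_p = π/ω_d = 10.5 s.

t_p ≈ 10.5 s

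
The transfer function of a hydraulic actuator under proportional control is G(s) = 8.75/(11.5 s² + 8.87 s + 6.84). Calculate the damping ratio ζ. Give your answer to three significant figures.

ζ ≈ 0.500

Dividing through by 11.5: denominator becomes s² + 0.7713 s + 0.5948.
So ω_n = √0.5948 = 0.771 rad/s and ζ = 0.7713/(2·0.771) = 0.500.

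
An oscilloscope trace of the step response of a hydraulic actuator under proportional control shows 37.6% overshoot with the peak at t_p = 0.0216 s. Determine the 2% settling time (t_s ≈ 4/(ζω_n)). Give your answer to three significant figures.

t_s ≈ 0.0883 s

From the overshoot, ζ = −ln(OS)/√(π²+ln²(OS)) = 0.297.
From t_p = π/ω_d, ω_d = π/0.0216 = 145 rad/s, so ω_n = ω_d/√(1−ζ²) = 152 rad/s.
t_s ≈ 4/(ζω_n) = 4/(0.297·152) = 0.0883 s.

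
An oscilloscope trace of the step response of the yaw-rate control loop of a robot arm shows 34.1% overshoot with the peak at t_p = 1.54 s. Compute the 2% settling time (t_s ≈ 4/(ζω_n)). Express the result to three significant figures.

From the overshoot, ζ = −ln(OS)/√(π²+ln²(OS)) = 0.324.
t_p = π/ω_d ⇒ ω_d = 2.04 rad/s; then ω_n = ω_d/√(1−ζ²) = 2.16 rad/s.
t_s ≈ 4/(ζω_n) = 4/(0.324·2.16) = 5.73 s.

t_s ≈ 5.73 s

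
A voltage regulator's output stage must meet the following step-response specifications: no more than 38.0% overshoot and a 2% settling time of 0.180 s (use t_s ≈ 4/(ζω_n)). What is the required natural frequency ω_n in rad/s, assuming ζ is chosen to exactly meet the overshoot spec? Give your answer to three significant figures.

ω_n ≈ 75.5 rad/s

ζ = −ln(OS)/√(π² + (ln OS)²). With OS = 0.380, ln OS = −0.9676 and ζ = 0.9676/3.287 = 0.294.
Then ω_n = 4/(ζ t_s) = 4/(0.294 × 0.180) = 75.5 rad/s.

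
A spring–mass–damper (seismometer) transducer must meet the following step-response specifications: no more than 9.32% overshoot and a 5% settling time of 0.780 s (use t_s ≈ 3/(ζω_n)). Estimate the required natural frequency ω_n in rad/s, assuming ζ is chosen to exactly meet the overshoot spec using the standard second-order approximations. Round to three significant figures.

ω_n ≈ 6.38 rad/s

From %OS = 100·exp(−πζ/√(1−ζ²)), invert to get ζ = −ln(OS)/√(π² + ln²(OS)) with OS = 0.0932.
−ln 0.0932 = 2.373, so ζ = 2.373/√(π² + 5.631) = 0.603.
From t_s ≈ 3/(ζω_n): ω_n = 3/(ζ·t_s) = 3/(0.603·0.780) = 6.38 rad/s.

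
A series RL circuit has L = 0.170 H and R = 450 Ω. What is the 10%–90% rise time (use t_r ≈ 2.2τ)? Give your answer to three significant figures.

t_r ≈ 0.000831 s

τ = L/R = 0.170/450 = 0.000378 s.
t_r ≈ 2.2τ = 0.000831 s.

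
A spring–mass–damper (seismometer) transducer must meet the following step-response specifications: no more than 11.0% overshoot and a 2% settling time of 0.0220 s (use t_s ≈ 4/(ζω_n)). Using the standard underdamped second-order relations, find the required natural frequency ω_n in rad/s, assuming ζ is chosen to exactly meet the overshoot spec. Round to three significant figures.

Inverting the overshoot relation: ζ = |ln 0.110|/√(π² + ln²0.110) = 0.575.
From t_s ≈ 4/(ζω_n): ω_n = 4/(ζ·t_s) = 4/(0.575·0.0220) = 316 rad/s.

ω_n ≈ 316 rad/s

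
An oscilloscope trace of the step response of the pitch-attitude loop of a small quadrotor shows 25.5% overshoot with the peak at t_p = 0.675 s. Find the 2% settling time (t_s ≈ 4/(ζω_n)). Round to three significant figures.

t_s ≈ 1.98 s

The overshoot fixes ζ = −ln(OS)/√(π²+ln²(OS)) = 0.399.
t_p = π/ω_d ⇒ ω_d = 4.65 rad/s; then ω_n = ω_d/√(1−ζ²) = 5.08 rad/s.
t_s ≈ 4/(ζω_n) = 4/(0.399·5.08) = 1.98 s.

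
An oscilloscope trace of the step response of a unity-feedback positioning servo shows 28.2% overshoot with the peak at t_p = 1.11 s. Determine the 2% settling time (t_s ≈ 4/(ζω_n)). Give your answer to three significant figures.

The overshoot fixes ζ = −ln(OS)/√(π²+ln²(OS)) = 0.374.
t_p = π/ω_d ⇒ ω_d = 2.83 rad/s; then ω_n = ω_d/√(1−ζ²) = 3.05 rad/s.
t_s ≈ 4/(ζω_n) = 4/(0.374·3.05) = 3.51 s.

t_s ≈ 3.51 s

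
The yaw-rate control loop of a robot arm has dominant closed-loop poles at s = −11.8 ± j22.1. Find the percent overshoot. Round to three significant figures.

The poles are at −σ ± jω_d with σ = 11.8 and ω_d = 22.1, so ω_n = √(σ²+ω_d²) = 25.1 rad/s and ζ = σ/ω_n = 0.471.
%OS = 100 e^{−πζ/√(1−ζ²)} with ζ = 0.471 gives 18.7%.

%OS ≈ 18.7%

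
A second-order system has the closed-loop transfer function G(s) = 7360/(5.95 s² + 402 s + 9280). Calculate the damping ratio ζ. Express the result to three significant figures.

Dividing through by 5.95: denominator becomes s² + 67.56 s + 1560.
So ω_n = √1560 = 39.5 rad/s and ζ = 67.56/(2·39.5) = 0.855.

ζ ≈ 0.855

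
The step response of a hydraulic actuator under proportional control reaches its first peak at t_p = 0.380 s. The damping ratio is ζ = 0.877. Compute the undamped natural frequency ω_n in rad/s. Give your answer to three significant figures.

ω_n ≈ 17.2 rad/s

Peak time t_p = π/ω_d, so ω_d = π/t_p = π/0.380 = 8.27 rad/s.
ω_n = ω_d/√(1−ζ²) = 8.27/√0.231 = 17.2 rad/s.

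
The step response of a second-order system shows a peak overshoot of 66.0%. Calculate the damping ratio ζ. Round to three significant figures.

ζ ≈ 0.131

Inverting the overshoot relation: ζ = |ln 0.660|/√(π² + ln²0.660) = 0.131.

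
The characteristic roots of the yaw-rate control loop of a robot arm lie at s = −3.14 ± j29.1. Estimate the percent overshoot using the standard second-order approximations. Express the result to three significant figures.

|pole| = ω_n = √(3.14² + 29.1²) = 29.3 rad/s; ζ = cos θ = σ/ω_n = 0.107.
Overshoot: exp(−π·0.107/√(1−0.107²)) = 0.712, i.e. 71.2%.

%OS ≈ 71.2%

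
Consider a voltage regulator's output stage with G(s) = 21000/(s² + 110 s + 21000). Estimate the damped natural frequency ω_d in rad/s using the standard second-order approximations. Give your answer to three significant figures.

ω_n = √21000 = 145 rad/s; ζ = 110/(2·145) = 0.380.
The damped frequency ω_d = ω_n√(1−ζ²) = 134 rad/s.

ω_d ≈ 134 rad/s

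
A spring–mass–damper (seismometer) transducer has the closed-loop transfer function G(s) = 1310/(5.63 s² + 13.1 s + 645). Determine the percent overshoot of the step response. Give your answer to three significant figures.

Dividing through by 5.63: denominator becomes s² + 2.327 s + 114.6.
So ω_n = √114.6 = 10.7 rad/s and ζ = 2.327/(2·10.7) = 0.109.
%OS = 100·exp(−πζ/√(1−ζ²)) = 70.9%.

%OS ≈ 70.9%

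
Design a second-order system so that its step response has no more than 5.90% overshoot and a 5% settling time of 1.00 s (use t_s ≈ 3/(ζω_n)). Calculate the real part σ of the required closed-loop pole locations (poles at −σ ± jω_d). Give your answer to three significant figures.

σ ≈ 3.00

The settling-time spec alone fixes σ = ζω_n = 3/t_s = 3/1.00 = 3.00.
(Overshoot then fixes ζ = 0.669 and hence ω_d = σ·√(1−ζ²)/ζ = 3.33 rad/s.)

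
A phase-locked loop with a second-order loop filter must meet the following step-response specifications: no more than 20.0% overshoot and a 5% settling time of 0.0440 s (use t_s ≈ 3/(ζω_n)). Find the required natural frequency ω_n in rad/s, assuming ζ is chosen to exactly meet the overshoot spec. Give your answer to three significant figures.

ω_n ≈ 150 rad/s

ζ = −ln(OS)/√(π² + (ln OS)²). With OS = 0.200, ln OS = −1.609 and ζ = 1.609/3.530 = 0.456.
Then ω_n = 3/(ζ t_s) = 3/(0.456 × 0.0440) = 150 rad/s.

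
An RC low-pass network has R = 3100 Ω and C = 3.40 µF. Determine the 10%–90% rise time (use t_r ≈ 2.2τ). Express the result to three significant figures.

τ = RC = 3100 × 3.40 µF = 0.0105 s.
t_r ≈ 2.2τ = 0.0232 s.

t_r ≈ 0.0232 s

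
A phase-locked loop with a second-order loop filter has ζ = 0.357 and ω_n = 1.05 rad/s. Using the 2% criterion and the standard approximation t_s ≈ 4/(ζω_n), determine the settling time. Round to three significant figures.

t_s ≈ 4/(ζω_n) = 4/(0.357 × 1.05) = 10.7 s.

t_s ≈ 10.7 s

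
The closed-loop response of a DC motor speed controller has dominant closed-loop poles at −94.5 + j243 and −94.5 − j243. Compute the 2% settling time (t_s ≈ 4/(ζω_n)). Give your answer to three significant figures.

For poles at −σ ± jω_d, ζω_n = σ = 94.5, so t_s ≈ 4/σ = 0.0423 s.

t_s ≈ 0.0423 s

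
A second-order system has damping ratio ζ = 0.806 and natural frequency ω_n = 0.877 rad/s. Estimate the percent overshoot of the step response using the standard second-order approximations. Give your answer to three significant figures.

%OS ≈ 1.39%

For an underdamped second-order system, %OS = 100·exp(−πζ/√(1−ζ²)).
πζ/√(1−ζ²) = π·0.806/√(1−0.650) = 4.278, so %OS = 100·e^(−4.278) = 1.39%.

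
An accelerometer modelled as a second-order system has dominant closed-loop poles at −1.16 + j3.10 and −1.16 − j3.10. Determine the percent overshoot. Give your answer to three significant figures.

%OS ≈ 30.9%

|pole| = ω_n = √(1.16² + 3.10²) = 3.31 rad/s; ζ = cos θ = σ/ω_n = 0.350.
%OS = 100·exp(−πζ/√(1−ζ²)) = 30.9%.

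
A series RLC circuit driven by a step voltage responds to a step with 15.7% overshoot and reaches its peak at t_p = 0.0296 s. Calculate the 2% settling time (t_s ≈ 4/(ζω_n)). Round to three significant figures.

t_s ≈ 0.0639 s

ζ from %OS: ζ = |ln 0.157|/√(π²+ln²0.157) = 0.508.
From t_p = π/ω_d, ω_d = π/0.0296 = 106 rad/s, so ω_n = ω_d/√(1−ζ²) = 123 rad/s.
t_s ≈ 4/(ζω_n) = 4/(0.508·123) = 0.0639 s.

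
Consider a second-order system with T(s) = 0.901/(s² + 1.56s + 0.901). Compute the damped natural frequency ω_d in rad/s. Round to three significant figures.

ω_d ≈ 0.541 rad/s

Matching coefficients with s² + 2ζω_n s + ω_n² gives ω_n² = 0.901 ⇒ ω_n = 0.949 rad/s, and ζ = 1.56/(2ω_n) = 0.822.
The damped frequency ω_d = ω_n√(1−ζ²) = 0.541 rad/s.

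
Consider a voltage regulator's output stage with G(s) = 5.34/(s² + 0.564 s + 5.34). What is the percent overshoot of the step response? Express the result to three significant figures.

Comparing the denominator to s² + 2ζω_n s + ω_n²: ω_n = √5.34 = 2.31 rad/s, and 2ζω_n = 0.564 so ζ = 0.564/(2·2.31) = 0.122.
%OS = 100 e^{−πζ/√(1−ζ²)} with ζ = 0.122 gives 68.0%.

%OS ≈ 68.0%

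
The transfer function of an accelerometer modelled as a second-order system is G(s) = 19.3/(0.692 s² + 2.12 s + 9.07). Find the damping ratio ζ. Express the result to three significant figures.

ζ ≈ 0.423

Dividing through by 0.692: denominator becomes s² + 3.064 s + 13.11.
So ω_n = √13.11 = 3.62 rad/s and ζ = 3.064/(2·3.62) = 0.423.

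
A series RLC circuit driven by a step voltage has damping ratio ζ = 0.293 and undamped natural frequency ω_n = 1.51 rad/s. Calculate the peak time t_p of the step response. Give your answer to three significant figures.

t_p ≈ 2.18 s

The damped frequency is ω_d = ω_n√(1−ζ²) = 1.51·√(1−0.0858) = 1.44 rad/s.
Peak time t_p = π/ω_d = π/1.44 = 2.18 s.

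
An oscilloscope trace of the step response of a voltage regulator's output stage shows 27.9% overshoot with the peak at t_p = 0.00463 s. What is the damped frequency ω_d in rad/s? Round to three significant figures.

t_p = π/ω_d, so ω_d = π/0.00463 = 679 rad/s.

ω_d ≈ 679 rad/s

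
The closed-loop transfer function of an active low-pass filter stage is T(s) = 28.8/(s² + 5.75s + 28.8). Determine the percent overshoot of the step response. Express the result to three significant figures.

%OS ≈ 13.6%

Comparing the denominator to s² + 2ζω_n s + ω_n²: ω_n = √28.8 = 5.37 rad/s, and 2ζω_n = 5.75 so ζ = 5.75/(2·5.37) = 0.536.
%OS = 100·exp(−πζ/√(1−ζ²)) = 13.6%.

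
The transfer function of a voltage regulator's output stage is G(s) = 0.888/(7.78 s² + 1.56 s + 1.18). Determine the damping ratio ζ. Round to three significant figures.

Dividing through by 7.78: denominator becomes s² + 0.2005 s + 0.1517.
So ω_n = √0.1517 = 0.389 rad/s and ζ = 0.2005/(2·0.389) = 0.257.

ζ ≈ 0.257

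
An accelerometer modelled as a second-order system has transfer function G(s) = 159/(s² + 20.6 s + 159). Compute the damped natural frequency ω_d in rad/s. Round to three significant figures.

ω_d ≈ 7.27 rad/s

ω_n = √159 = 12.6 rad/s; ζ = 20.6/(2·12.6) = 0.817.
ω_d = ω_n√(1−ζ²) = 7.27 rad/s.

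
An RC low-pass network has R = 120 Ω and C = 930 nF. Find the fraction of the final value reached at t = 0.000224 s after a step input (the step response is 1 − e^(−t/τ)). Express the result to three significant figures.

y/y_∞ ≈ 0.866

τ = RC = 120 × 930 nF = 0.000112 s.
y(t)/y_∞ = 1 − e^(−t/τ) = 1 − e^(−0.000224/0.000112) = 1 − e^(−2.01) = 0.866.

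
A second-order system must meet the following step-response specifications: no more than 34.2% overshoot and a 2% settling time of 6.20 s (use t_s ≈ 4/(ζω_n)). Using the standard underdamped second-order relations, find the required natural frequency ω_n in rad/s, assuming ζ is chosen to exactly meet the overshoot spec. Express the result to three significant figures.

Inverting the overshoot relation: ζ = |ln 0.342|/√(π² + ln²0.342) = 0.323.
From t_s ≈ 4/(ζω_n): ω_n = 4/(ζ·t_s) = 4/(0.323·6.20) = 2.00 rad/s.

ω_n ≈ 2.00 rad/s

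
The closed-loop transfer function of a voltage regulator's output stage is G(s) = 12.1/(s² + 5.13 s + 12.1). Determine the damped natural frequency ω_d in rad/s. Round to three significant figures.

Comparing the denominator to s² + 2ζω_n s + ω_n²: ω_n = √12.1 = 3.48 rad/s, and 2ζω_n = 5.13 so ζ = 5.13/(2·3.48) = 0.737.
ω_d = ω_n√(1−ζ²) = 2.35 rad/s.

ω_d ≈ 2.35 rad/s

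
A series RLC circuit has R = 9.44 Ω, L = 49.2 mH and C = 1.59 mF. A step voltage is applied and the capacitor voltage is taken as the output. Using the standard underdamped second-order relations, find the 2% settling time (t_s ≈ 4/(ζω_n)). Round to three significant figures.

For a series RLC circuit (capacitor voltage as output), ω_n = 1/√(LC) = 1/√(49.2 mH · 1.59 mF) = 113 rad/s.
ζ = (R/2)·√(C/L) = (9.44/2)·√(1.59 mF/49.2 mH) = 0.849.
t_s ≈ 4/(ζω_n) = 0.0417 s.

t_s ≈ 0.0417 s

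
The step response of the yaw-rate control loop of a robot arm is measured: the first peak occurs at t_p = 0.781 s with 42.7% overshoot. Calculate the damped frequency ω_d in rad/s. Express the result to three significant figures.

ω_d ≈ 4.02 rad/s

t_p = π/ω_d, so ω_d = π/0.781 = 4.02 rad/s.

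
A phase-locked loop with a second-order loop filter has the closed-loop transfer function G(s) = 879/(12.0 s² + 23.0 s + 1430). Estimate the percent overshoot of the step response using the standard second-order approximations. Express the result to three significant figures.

%OS ≈ 75.8%

Dividing through by 12.0: denominator becomes s² + 1.917 s + 119.2.
So ω_n = √119.2 = 10.9 rad/s and ζ = 1.917/(2·10.9) = 0.0878.
Overshoot: exp(−π·0.0878/√(1−0.0878²)) = 0.758, i.e. 75.8%.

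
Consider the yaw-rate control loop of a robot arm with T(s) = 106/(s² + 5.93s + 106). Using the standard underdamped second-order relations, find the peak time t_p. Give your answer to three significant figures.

t_p ≈ 0.319 s

Comparing the denominator to s² + 2ζω_n s + ω_n²: ω_n = √106 = 10.3 rad/s, and 2ζω_n = 5.93 so ζ = 5.93/(2·10.3) = 0.288.
ω_d = ω_n√(1−ζ²) = 9.86 rad/s. Then t_p = π/ω_d = 0.319 s.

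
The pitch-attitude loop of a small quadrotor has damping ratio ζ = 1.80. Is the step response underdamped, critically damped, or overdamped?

Since ζ = 1.80 > 1, the system is overdamped.

overdamped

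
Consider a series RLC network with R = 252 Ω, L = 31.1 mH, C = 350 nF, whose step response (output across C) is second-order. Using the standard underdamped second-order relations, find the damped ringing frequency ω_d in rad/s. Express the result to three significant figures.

ω_d ≈ 8690 rad/s

For a series RLC circuit (capacitor voltage as output), ω_n = 1/√(LC) = 1/√(31.1 mH · 350 nF) = 9580 rad/s.
ζ = (R/2)·√(C/L) = (252/2)·√(350 nF/31.1 mH) = 0.423.
ω_d = 9580·√(1 − 0.423²) = 8690 rad/s.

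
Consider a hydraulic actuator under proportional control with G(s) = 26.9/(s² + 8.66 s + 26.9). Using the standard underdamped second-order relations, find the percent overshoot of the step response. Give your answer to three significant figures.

ω_n = √26.9 = 5.19 rad/s; ζ = 8.66/(2·5.19) = 0.835.
%OS = 100 e^{−πζ/√(1−ζ²)} with ζ = 0.835 gives 0.853%.

%OS ≈ 0.853%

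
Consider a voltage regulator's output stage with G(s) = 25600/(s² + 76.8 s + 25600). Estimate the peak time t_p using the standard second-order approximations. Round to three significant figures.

t_p ≈ 0.0202 s

Matching coefficients with s² + 2ζω_n s + ω_n² gives ω_n² = 25600 ⇒ ω_n = 160 rad/s, and ζ = 76.8/(2ω_n) = 0.240.
ω_d = ω_n√(1−ζ²) = 155 rad/s. Then t_p = π/ω_d = 0.0202 s.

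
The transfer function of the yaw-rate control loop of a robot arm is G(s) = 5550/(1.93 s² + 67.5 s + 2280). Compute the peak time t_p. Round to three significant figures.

t_p ≈ 0.106 s

Dividing through by 1.93: denominator becomes s² + 34.97 s + 1181.
So ω_n = √1181 = 34.4 rad/s and ζ = 34.97/(2·34.4) = 0.509.
The damped frequency ω_d = ω_n√(1−ζ²) = 29.6 rad/s. t_p = π/ω_d = 0.106 s.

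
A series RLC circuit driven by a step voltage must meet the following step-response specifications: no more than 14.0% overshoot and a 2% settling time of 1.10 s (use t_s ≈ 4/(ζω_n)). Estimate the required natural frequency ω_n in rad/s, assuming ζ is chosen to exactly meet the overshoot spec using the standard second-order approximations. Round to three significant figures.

ω_n ≈ 6.85 rad/s

ζ = −ln(OS)/√(π² + (ln OS)²). With OS = 0.140, ln OS = −1.966 and ζ = 1.966/3.706 = 0.531.
Then ω_n = 4/(ζ t_s) = 4/(0.531 × 1.10) = 6.85 rad/s.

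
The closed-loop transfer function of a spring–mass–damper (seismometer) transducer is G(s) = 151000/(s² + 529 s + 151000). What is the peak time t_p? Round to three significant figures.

Matching coefficients with s² + 2ζω_n s + ω_n² gives ω_n² = 151000 ⇒ ω_n = 389 rad/s, and ζ = 529/(2ω_n) = 0.681.
The damped frequency ω_d = ω_n√(1−ζ²) = 285 rad/s. Then t_p = π/ω_d = 0.0110 s.

t_p ≈ 0.0110 s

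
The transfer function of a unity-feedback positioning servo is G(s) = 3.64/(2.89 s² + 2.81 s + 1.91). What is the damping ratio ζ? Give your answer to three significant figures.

Dividing through by 2.89: denominator becomes s² + 0.9723 s + 0.6609.
So ω_n = √0.6609 = 0.813 rad/s and ζ = 0.9723/(2·0.813) = 0.598.

ζ ≈ 0.598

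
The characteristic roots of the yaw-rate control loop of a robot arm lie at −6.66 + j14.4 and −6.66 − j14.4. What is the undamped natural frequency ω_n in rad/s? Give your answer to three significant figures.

With σ = 6.66, ω_d = 14.4: ω_n = √(σ²+ω_d²) = 15.9 rad/s, ζ = σ/ω_n = 0.420.

ω_n ≈ 15.9 rad/s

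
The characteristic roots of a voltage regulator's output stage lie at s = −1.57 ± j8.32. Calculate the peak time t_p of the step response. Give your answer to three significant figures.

t_p ≈ 0.378 s

t_p = π/ω_d with ω_d = 8.32 (the imaginary part), so t_p = 0.378 s.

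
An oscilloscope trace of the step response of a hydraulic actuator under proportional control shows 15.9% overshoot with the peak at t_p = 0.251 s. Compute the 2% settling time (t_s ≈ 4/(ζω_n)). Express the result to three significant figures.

t_s ≈ 0.546 s

The overshoot fixes ζ = −ln(OS)/√(π²+ln²(OS)) = 0.505.
From t_p = π/ω_d, ω_d = π/0.251 = 12.5 rad/s, so ω_n = ω_d/√(1−ζ²) = 14.5 rad/s.
t_s ≈ 4/(ζω_n) = 4/(0.505·14.5) = 0.546 s.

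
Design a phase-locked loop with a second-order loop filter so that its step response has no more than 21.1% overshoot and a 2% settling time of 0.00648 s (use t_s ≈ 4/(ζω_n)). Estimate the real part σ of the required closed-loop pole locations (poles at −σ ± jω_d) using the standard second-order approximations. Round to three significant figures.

The settling-time spec alone fixes σ = ζω_n = 4/t_s = 4/0.00648 = 617.
(Overshoot then fixes ζ = 0.444 and hence ω_d = σ·√(1−ζ²)/ζ = 1250 rad/s.)

σ ≈ 617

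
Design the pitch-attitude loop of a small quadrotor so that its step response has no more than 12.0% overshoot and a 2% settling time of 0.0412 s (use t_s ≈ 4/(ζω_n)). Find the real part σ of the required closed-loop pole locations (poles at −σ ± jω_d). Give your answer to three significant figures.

σ ≈ 97.1

The settling-time spec alone fixes σ = ζω_n = 4/t_s = 4/0.0412 = 97.1.
(Overshoot then fixes ζ = 0.559 and hence ω_d = σ·√(1−ζ²)/ζ = 144 rad/s.)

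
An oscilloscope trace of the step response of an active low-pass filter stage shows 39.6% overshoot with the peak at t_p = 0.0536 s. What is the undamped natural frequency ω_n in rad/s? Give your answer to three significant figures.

ζ from %OS: ζ = |ln 0.396|/√(π²+ln²0.396) = 0.283.
t_p = π/ω_d ⇒ ω_d = 58.6 rad/s; then ω_n = ω_d/√(1−ζ²) = 61.1 rad/s.

ω_n ≈ 61.1 rad/s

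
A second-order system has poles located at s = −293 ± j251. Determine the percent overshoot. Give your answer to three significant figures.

%OS ≈ 2.55%

The poles are at −σ ± jω_d with σ = 293 and ω_d = 251, so ω_n = √(σ²+ω_d²) = 386 rad/s and ζ = σ/ω_n = 0.759.
%OS = 100 e^{−πζ/√(1−ζ²)} with ζ = 0.759 gives 2.55%.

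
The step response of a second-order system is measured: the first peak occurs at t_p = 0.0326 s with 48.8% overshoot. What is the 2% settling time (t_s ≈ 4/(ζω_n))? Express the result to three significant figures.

t_s ≈ 0.182 s

The overshoot fixes ζ = −ln(OS)/√(π²+ln²(OS)) = 0.223.
t_p = π/ω_d ⇒ ω_d = 96.4 rad/s; then ω_n = ω_d/√(1−ζ²) = 98.8 rad/s.
t_s ≈ 4/(ζω_n) = 4/(0.223·98.8) = 0.182 s.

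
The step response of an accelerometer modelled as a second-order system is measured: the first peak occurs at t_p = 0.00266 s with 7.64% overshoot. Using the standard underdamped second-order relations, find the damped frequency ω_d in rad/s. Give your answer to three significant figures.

t_p = π/ω_d, so ω_d = π/0.00266 = 1180 rad/s.

ω_d ≈ 1180 rad/s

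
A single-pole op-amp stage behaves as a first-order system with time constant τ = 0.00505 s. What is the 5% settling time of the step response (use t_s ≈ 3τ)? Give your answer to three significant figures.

t_s ≈ 0.0152 s

t_s ≈ 3τ = 0.0152 s.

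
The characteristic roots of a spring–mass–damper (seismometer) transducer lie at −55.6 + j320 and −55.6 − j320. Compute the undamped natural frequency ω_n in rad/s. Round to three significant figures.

With σ = 55.6, ω_d = 320: ω_n = √(σ²+ω_d²) = 325 rad/s, ζ = σ/ω_n = 0.171.

ω_n ≈ 325 rad/s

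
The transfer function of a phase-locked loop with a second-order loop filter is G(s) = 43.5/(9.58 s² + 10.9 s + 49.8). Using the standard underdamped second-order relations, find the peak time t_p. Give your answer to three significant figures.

Dividing through by 9.58: denominator becomes s² + 1.138 s + 5.198.
So ω_n = √5.198 = 2.28 rad/s and ζ = 1.138/(2·2.28) = 0.250.
ω_d = 2.28·√(1 − 0.250²) = 2.21 rad/s. t_p = π/ω_d = 1.42 s.

t_p ≈ 1.42 s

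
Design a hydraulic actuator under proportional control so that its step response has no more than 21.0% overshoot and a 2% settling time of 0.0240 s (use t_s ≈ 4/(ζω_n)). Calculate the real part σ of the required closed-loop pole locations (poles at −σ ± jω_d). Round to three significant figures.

σ ≈ 167

The settling-time spec alone fixes σ = ζω_n = 4/t_s = 4/0.0240 = 167.
(Overshoot then fixes ζ = 0.445 and hence ω_d = σ·√(1−ζ²)/ζ = 336 rad/s.)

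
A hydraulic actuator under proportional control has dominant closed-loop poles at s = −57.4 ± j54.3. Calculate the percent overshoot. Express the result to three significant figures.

%OS ≈ 3.61%

|pole| = ω_n = √(57.4² + 54.3²) = 79.0 rad/s; ζ = cos θ = σ/ω_n = 0.726.
Overshoot: exp(−π·0.726/√(1−0.726²)) = 0.0361, i.e. 3.61%.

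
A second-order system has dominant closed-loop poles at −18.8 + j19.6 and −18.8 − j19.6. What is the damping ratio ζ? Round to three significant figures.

|pole| = ω_n = √(18.8² + 19.6²) = 27.2 rad/s; ζ = cos θ = σ/ω_n = 0.692.

ζ ≈ 0.692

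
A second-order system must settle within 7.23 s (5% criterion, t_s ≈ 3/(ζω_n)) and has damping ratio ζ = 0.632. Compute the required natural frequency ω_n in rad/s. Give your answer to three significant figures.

Rearranging t_s ≈ 3/(ζω_n) gives ω_n = 3/(ζ·t_s) = 3/(0.632 × 7.23) = 0.657 rad/s.

ω_n ≈ 0.657 rad/s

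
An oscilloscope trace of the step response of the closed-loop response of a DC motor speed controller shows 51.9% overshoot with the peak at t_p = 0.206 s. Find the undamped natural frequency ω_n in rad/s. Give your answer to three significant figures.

ω_n ≈ 15.6 rad/s

ζ from %OS: ζ = |ln 0.519|/√(π²+ln²0.519) = 0.204.
t_p = π/ω_d ⇒ ω_d = 15.3 rad/s; then ω_n = ω_d/√(1−ζ²) = 15.6 rad/s.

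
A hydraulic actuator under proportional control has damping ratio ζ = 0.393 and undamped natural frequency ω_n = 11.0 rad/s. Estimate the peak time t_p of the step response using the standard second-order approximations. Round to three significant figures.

t_p ≈ 0.311 s

The damped frequency is ω_d = ω_n√(1−ζ²) = 11.0·√(1−0.154) = 10.1 rad/s.
Peak time t_p = π/ω_d = π/10.1 = 0.311 s.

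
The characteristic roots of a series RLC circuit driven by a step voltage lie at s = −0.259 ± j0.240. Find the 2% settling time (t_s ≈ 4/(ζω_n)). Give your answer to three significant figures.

t_s ≈ 15.4 s

For poles at −σ ± jω_d, ζω_n = σ = 0.259, so t_s ≈ 4/σ = 15.4 s.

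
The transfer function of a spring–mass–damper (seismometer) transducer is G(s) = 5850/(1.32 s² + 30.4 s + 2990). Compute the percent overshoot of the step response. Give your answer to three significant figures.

Dividing through by 1.32: denominator becomes s² + 23.03 s + 2265.
So ω_n = √2265 = 47.6 rad/s and ζ = 23.03/(2·47.6) = 0.242.
%OS = 100 e^{−πζ/√(1−ζ²)} with ζ = 0.242 gives 45.7%.

%OS ≈ 45.7%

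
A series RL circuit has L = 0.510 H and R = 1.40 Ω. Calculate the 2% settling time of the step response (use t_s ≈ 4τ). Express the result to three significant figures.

τ = L/R = 0.510/1.40 = 0.364 s.
t_s ≈ 4τ = 1.46 s.

t_s ≈ 1.46 s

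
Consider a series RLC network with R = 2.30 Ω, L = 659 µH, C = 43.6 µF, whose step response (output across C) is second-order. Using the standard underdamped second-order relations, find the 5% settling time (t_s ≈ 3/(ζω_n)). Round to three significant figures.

t_s ≈ 0.00172 s

For a series RLC circuit (capacitor voltage as output), ω_n = 1/√(LC) = 1/√(659 µH · 43.6 µF) = 5900 rad/s.
ζ = (R/2)·√(C/L) = (2.30/2)·√(43.6 µF/659 µH) = 0.296.
t_s ≈ 3/(ζω_n) = 0.00172 s.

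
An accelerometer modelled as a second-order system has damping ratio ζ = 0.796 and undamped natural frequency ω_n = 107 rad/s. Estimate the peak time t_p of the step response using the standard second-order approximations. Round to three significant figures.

The damped frequency is ω_d = ω_n√(1−ζ²) = 107·√(1−0.634) = 64.8 rad/s.
Peak time t_p = π/ω_d = π/64.8 = 0.0485 s.

t_p ≈ 0.0485 s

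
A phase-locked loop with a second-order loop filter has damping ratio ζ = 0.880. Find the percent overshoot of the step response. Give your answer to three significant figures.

For an underdamped second-order system, %OS = 100·exp(−πζ/√(1−ζ²)).
πζ/√(1−ζ²) = π·0.880/√(1−0.774) = 5.821, so %OS = 100·e^(−5.821) = 0.297%.

%OS ≈ 0.297%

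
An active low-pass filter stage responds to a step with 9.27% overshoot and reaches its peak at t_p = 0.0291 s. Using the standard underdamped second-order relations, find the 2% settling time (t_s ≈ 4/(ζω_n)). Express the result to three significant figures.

t_s ≈ 0.0489 s

The overshoot fixes ζ = −ln(OS)/√(π²+ln²(OS)) = 0.604.
t_p = π/ω_d ⇒ ω_d = 108 rad/s; then ω_n = ω_d/√(1−ζ²) = 135 rad/s.
t_s ≈ 4/(ζω_n) = 4/(0.604·135) = 0.0489 s.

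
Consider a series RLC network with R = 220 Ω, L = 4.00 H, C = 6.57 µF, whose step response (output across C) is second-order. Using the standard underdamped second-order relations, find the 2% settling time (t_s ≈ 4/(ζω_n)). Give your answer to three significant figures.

For a series RLC circuit (capacitor voltage as output), ω_n = 1/√(LC) = 1/√(4.00 H · 6.57 µF) = 195 rad/s.
ζ = (R/2)·√(C/L) = (220/2)·√(6.57 µF/4.00 H) = 0.141.
t_s ≈ 4/(ζω_n) = 0.145 s.

t_s ≈ 0.145 s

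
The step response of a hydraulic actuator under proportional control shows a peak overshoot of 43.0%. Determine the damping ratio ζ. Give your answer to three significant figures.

ζ = −ln(OS)/√(π² + (ln OS)²). With OS = 0.430, ln OS = −0.8440 and ζ = 0.8440/3.253 = 0.259.

ζ ≈ 0.259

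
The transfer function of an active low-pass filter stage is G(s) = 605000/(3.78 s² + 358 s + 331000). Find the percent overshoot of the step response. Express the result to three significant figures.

Dividing through by 3.78: denominator becomes s² + 94.71 s + 87570.
So ω_n = √87570 = 296 rad/s and ζ = 94.71/(2·296) = 0.160.
%OS = 100·exp(−πζ/√(1−ζ²)) = 60.1%.

%OS ≈ 60.1%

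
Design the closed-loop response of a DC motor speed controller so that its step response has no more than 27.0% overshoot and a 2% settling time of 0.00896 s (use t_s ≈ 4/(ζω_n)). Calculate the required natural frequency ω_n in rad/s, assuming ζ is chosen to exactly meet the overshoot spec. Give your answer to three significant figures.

ω_n ≈ 1160 rad/s

From %OS = 100·exp(−πζ/√(1−ζ²)), invert to get ζ = −ln(OS)/√(π² + ln²(OS)) with OS = 0.270.
−ln 0.270 = 1.309, so ζ = 1.309/√(π² + 1.714) = 0.385.
Then ω_n = 4/(ζ t_s) = 4/(0.385 × 0.00896) = 1160 rad/s.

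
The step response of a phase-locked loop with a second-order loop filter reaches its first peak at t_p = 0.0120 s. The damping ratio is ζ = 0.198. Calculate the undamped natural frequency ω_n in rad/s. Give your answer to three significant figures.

ω_n ≈ 267 rad/s

Peak time t_p = π/ω_d, so ω_d = π/t_p = π/0.0120 = 262 rad/s.
ω_n = ω_d/√(1−ζ²) = 262/√0.961 = 267 rad/s.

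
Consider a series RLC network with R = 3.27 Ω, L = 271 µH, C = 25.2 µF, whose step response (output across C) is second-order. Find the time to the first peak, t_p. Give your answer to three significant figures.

For a series RLC circuit (capacitor voltage as output), ω_n = 1/√(LC) = 1/√(271 µH · 25.2 µF) = 12100 rad/s.
ζ = (R/2)·√(C/L) = (3.27/2)·√(25.2 µF/271 µH) = 0.499.
ω_d = 12100·√(1 − 0.499²) = 10500 rad/s. t_p = π/ω_d = 0.000299 s.

t_p ≈ 0.000299 s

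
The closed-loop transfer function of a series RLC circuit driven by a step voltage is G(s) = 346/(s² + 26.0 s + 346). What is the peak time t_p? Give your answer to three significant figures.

t_p ≈ 0.236 s

Matching coefficients with s² + 2ζω_n s + ω_n² gives ω_n² = 346 ⇒ ω_n = 18.6 rad/s, and ζ = 26.0/(2ω_n) = 0.699.
ω_d = 18.6·√(1 − 0.699²) = 13.3 rad/s. Then t_p = π/ω_d = 0.236 s.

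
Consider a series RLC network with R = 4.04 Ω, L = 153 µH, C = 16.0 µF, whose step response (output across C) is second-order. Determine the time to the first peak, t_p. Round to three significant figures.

t_p ≈ 0.000205 s

For a series RLC circuit (capacitor voltage as output), ω_n = 1/√(LC) = 1/√(153 µH · 16.0 µF) = 20200 rad/s.
ζ = (R/2)·√(C/L) = (4.04/2)·√(16.0 µF/153 µH) = 0.653.
ω_d = ω_n√(1−ζ²) = 15300 rad/s. t_p = π/ω_d = 0.000205 s.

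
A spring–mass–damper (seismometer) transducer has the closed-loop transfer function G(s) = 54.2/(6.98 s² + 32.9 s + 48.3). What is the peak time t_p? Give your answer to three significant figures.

t_p ≈ 2.69 s

Dividing through by 6.98: denominator becomes s² + 4.713 s + 6.920.
So ω_n = √6.920 = 2.63 rad/s and ζ = 4.713/(2·2.63) = 0.896.
The damped frequency ω_d = ω_n√(1−ζ²) = 1.17 rad/s. t_p = π/ω_d = 2.69 s.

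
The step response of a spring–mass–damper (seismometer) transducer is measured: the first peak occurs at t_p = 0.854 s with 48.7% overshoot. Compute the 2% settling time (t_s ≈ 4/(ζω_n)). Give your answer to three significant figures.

t_s ≈ 4.75 s

The overshoot fixes ζ = −ln(OS)/√(π²+ln²(OS)) = 0.223.
t_p = π/ω_d ⇒ ω_d = 3.68 rad/s; then ω_n = ω_d/√(1−ζ²) = 3.77 rad/s.
t_s ≈ 4/(ζω_n) = 4/(0.223·3.77) = 4.75 s.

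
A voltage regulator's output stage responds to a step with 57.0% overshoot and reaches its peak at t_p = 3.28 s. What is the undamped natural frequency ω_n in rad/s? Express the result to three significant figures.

ζ from %OS: ζ = |ln 0.570|/√(π²+ln²0.570) = 0.176.
From t_p = π/ω_d, ω_d = π/3.28 = 0.958 rad/s, so ω_n = ω_d/√(1−ζ²) = 0.973 rad/s.

ω_n ≈ 0.973 rad/s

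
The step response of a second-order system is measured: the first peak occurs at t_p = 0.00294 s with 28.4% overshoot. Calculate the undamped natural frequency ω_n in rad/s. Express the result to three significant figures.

ζ from %OS: ζ = |ln 0.284|/√(π²+ln²0.284) = 0.372.
From t_p = π/ω_d, ω_d = π/0.00294 = 1070 rad/s, so ω_n = ω_d/√(1−ζ²) = 1150 rad/s.

ω_n ≈ 1150 rad/s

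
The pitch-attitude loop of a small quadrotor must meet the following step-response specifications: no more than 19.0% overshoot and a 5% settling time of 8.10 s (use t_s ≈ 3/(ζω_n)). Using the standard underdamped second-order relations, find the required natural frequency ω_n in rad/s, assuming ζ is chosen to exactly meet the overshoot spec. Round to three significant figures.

ζ = −ln(OS)/√(π² + (ln OS)²). With OS = 0.190, ln OS = −1.661 and ζ = 1.661/3.554 = 0.467.
Then ω_n = 3/(ζ t_s) = 3/(0.467 × 8.10) = 0.792 rad/s.

ω_n ≈ 0.792 rad/s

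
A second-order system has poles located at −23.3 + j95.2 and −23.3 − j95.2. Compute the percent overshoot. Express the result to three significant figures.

|pole| = ω_n = √(23.3² + 95.2²) = 98.0 rad/s; ζ = cos θ = σ/ω_n = 0.238.
Overshoot: exp(−π·0.238/√(1−0.238²)) = 0.464, i.e. 46.4%.

%OS ≈ 46.4%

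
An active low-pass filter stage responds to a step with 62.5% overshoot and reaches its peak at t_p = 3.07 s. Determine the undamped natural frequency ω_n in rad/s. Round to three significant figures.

From the overshoot, ζ = −ln(OS)/√(π²+ln²(OS)) = 0.148.
t_p = π/ω_d ⇒ ω_d = 1.02 rad/s; then ω_n = ω_d/√(1−ζ²) = 1.03 rad/s.

ω_n ≈ 1.03 rad/s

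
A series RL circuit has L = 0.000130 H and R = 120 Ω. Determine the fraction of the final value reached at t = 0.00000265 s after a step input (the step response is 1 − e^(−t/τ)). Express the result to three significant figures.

τ = L/R = 0.000130/120 = 0.00000108 s.
y(t)/y_∞ = 1 − e^(−t/τ) = 1 − e^(−0.00000265/0.00000108) = 1 − e^(−2.45) = 0.913.

y/y_∞ ≈ 0.913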